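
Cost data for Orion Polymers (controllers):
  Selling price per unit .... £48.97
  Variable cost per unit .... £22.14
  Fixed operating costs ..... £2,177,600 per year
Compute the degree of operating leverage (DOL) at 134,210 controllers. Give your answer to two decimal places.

2.53

Total contribution margin = 134,210 × £26.83 = £3,600,854.30.
Operating income = contribution − fixed costs = £3,600,854.30 − £2,177,600 = £1,423,254.30.
So DOL = total CM / EBIT = £3,600,854.30 / £1,423,254.30 = 2.5300.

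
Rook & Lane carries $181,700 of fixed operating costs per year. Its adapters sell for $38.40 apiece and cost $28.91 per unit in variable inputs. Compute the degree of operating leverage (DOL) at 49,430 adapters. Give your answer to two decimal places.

1.63

Total contribution margin = 49,430 × $9.49 = $469,090.70.
EBIT = $469,090.70 − $181,700 = $287,390.70.
So DOL = total CM / EBIT = $469,090.70 / $287,390.70 = 1.6322.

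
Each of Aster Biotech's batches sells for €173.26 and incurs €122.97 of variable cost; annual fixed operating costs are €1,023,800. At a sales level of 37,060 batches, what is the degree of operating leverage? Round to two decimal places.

Total contribution margin = 37,060 × €50.29 = €1,863,747.40.
EBIT = €1,863,747.40 − €1,023,800 = €839,947.40.
So DOL = total CM / EBIT = €1,863,747.40 / €839,947.40 = 2.2189.

2.22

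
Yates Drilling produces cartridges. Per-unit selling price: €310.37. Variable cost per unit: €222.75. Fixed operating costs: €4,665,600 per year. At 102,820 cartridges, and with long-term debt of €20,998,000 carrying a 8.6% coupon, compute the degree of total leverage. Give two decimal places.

3.55

Total contribution margin = 102,820 × €87.62 = €9,009,088.40.
EBIT = €9,009,088.40 − €4,665,600 = €4,343,488.40. Interest = €1,805,828.00.
DOL = €9,009,088.40 ÷ €4,343,488.40 = 2.0742; DFL = €4,343,488.40 ÷ €2,537,660.40 = 1.7116.
Combined leverage = 2.0742 × 1.7116 = 3.5502.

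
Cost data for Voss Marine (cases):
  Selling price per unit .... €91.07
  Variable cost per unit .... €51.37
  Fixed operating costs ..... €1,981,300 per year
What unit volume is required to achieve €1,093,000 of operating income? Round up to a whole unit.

77,439 cases

Unit CM = price − variable cost = €91.07 − €51.37 = €39.70.
Need Q such that Q × €39.70 − €1,981,300 = €1,093,000, i.e. Q = €3,074,300 / €39.70 = 77,438.29 → 77,439.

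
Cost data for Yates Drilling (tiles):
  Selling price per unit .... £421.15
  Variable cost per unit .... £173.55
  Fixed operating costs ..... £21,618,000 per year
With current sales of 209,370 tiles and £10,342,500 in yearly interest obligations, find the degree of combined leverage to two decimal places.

2.61

Total contribution margin = 209,370 × £247.60 = £51,840,012.00.
Operating income = contribution − fixed costs = £51,840,012.00 − £21,618,000 = £30,222,012.00. Interest = £10,342,500.00.
DOL = £51,840,012.00 ÷ £30,222,012.00 = 1.7153; DFL = £30,222,012.00 ÷ £19,879,512.00 = 1.5203.
Combined leverage = 1.7153 × 1.5203 = 2.6078.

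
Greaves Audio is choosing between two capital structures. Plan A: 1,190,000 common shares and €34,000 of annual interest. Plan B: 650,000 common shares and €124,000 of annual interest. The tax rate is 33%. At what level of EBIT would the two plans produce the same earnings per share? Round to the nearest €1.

Set EPS_A = EPS_B: (EBIT − €34,000)(1 − 0.33) ÷ 1,190,000 = (EBIT − €124,000)(1 − 0.33) ÷ 650,000.
The (1 − t) factor cancels: (EBIT − 34,000) × 650,000 = (EBIT − 124,000) × 1,190,000.
EBIT × (1,190,000 − 650,000) = 124,000 × 1,190,000 − 34,000 × 650,000 = 125,460,000,000, so EBIT = 125,460,000,000 ÷ 540,000 = 232,333.33.

€232,333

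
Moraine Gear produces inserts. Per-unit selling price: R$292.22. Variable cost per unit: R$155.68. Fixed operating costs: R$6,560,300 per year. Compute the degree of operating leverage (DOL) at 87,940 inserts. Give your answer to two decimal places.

2.20

At 87,940 units, contribution = 87,940 × R$136.54 = R$12,007,327.60.
Subtracting fixed costs: EBIT = R$12,007,327.60 − R$6,560,300 = R$5,447,027.60.
So DOL = total CM / EBIT = R$12,007,327.60 / R$5,447,027.60 = 2.2044.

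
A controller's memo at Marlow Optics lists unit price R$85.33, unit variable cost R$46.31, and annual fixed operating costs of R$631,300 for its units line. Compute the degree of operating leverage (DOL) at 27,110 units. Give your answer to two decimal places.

2.48

At 27,110 units, contribution = 27,110 × R$39.02 = R$1,057,832.20.
Subtracting fixed costs: EBIT = R$1,057,832.20 − R$631,300 = R$426,532.20.
So DOL = total CM / EBIT = R$1,057,832.20 / R$426,532.20 = 2.4801.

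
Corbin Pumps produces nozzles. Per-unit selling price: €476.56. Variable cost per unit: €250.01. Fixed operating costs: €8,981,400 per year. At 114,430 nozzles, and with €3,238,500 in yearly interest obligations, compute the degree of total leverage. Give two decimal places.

At 114,430 units, contribution = 114,430 × €226.55 = €25,924,116.50.
Subtracting fixed costs: EBIT = €25,924,116.50 − €8,981,400 = €16,942,716.50. Interest = €3,238,500.00, so EBIT − I = €13,704,216.50.
Degree of total leverage = total CM / (EBIT − interest) = €25,924,116.50 / €13,704,216.50 = 1.8917.

1.89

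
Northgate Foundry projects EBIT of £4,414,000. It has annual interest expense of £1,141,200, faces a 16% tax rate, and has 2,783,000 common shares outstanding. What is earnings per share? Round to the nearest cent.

Pre-tax income = £4,414,000 − £1,141,200.00 = £3,272,800.00.
After tax at 16%: net income = £3,272,800.00 × 0.84 = £2,749,152.00.
EPS = £2,749,152.00 ÷ 2,783,000 = £0.99.

£0.99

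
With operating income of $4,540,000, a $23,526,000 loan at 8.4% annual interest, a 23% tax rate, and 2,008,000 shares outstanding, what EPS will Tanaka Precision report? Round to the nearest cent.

$0.98

Pre-tax income = $4,540,000 − $1,976,184.00 = $2,563,816.00.
Net income = $2,563,816.00 × (1 − 0.23) = $1,974,138.32.
EPS = $1,974,138.32 ÷ 2,008,000 = $0.98.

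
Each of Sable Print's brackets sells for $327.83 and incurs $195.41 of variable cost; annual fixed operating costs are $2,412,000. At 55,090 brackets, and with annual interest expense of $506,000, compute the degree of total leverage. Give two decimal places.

Contribution at this volume is 55,090 × $132.42 = $7,295,017.80.
EBIT = $7,295,017.80 − $2,412,000 = $4,883,017.80. Interest = $506,000.00, so EBIT − I = $4,377,017.80.
DCL = contribution ÷ (EBIT − I) = $7,295,017.80 ÷ $4,377,017.80 = 1.6667.

1.67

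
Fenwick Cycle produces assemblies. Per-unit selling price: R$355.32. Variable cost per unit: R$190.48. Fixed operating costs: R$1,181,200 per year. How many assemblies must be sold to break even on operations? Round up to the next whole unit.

Unit CM = price − variable cost = R$355.32 − R$190.48 = R$164.84.
Break-even Q = R$1,181,200 / R$164.84 = 7,165.74 → 7,166 assemblies.

7,166 assemblies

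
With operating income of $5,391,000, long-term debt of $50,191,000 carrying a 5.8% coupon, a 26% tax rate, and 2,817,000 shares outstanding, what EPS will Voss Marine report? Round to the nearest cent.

Pre-tax income = $5,391,000 − $2,911,078.00 = $2,479,922.00.
After tax at 26%: net income = $2,479,922.00 × 0.74 = $1,835,142.28.
EPS = $1,835,142.28 ÷ 2,817,000 = $0.65.

$0.65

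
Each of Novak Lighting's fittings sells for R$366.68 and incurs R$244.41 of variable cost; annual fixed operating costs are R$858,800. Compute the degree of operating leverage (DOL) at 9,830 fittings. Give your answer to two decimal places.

3.50

Total contribution margin = 9,830 × R$122.27 = R$1,201,914.10.
EBIT = R$1,201,914.10 − R$858,800 = R$343,114.10.
Degree of operating leverage = R$1,201,914.10 / R$343,114.10 = 3.5030.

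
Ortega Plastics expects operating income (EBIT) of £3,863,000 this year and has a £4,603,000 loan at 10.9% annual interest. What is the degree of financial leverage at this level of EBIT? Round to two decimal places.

1.15

Interest = £501,727.00.
DFL = EBIT ÷ (EBIT − I) = £3,863,000 ÷ (£3,863,000 − £501,727.00) = £3,863,000 ÷ £3,361,273.00 = 1.1493.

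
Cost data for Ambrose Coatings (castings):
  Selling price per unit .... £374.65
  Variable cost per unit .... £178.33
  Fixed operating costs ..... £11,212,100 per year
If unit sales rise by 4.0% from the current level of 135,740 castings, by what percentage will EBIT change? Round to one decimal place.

Contribution at this volume is 135,740 × £196.32 = £26,648,476.80.
EBIT = £26,648,476.80 − £11,212,100 = £15,436,376.80.
So DOL = total CM / EBIT = £26,648,476.80 / £15,436,376.80 = 1.7263.
So EBIT moves 1.7263 × (+4.0%) = +6.9%.

+6.9%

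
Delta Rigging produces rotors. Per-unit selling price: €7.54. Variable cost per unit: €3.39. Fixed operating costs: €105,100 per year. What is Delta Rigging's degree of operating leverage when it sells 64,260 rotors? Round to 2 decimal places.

1.65

Contribution at this volume is 64,260 × €4.15 = €266,679.00.
Subtracting fixed costs: EBIT = €266,679.00 − €105,100 = €161,579.00.
DOL = contribution ÷ EBIT = €266,679.00 ÷ €161,579.00 = 1.6505.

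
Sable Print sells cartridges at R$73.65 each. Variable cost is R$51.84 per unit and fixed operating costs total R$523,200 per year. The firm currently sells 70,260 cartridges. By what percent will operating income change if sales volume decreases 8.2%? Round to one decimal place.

-12.5%

At 70,260 units, contribution = 70,260 × R$21.81 = R$1,532,370.60.
EBIT = R$1,532,370.60 − R$523,200 = R$1,009,170.60.
DOL = contribution ÷ EBIT = R$1,532,370.60 ÷ R$1,009,170.60 = 1.5184.
So EBIT moves 1.5184 × (-8.2%) = -12.5%.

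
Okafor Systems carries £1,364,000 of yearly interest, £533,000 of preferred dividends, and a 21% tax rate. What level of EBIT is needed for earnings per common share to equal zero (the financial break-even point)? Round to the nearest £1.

Preferred dividends are paid after tax, so their pre-tax equivalent is £533,000 ÷ (1 − 0.21) = £674,683.54.
EPS = 0 when EBIT covers interest plus the pre-tax preferred burden: £1,364,000 + £674,683.54 = £2,038,683.54.

£2,038,684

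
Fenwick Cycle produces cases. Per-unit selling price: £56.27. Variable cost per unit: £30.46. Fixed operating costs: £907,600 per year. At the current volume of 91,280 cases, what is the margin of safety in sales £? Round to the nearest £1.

£3,157,610

Each unit contributes £56.27 − £30.46 = £25.81. Break-even units = £907,600 ÷ £25.81 = 35,164.66; break-even revenue = 35,164.66 × £56.27 = £1,978,715.69.
Current sales = 91,280 × £56.27 = £5,136,325.60.
Margin of safety = £5,136,325.60 − £1,978,715.69 = £3,157,610.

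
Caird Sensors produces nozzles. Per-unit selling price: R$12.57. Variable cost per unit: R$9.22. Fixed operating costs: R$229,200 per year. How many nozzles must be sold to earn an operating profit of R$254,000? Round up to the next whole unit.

144,239 nozzles

Contribution margin per unit = R$12.57 − R$9.22 = R$3.35.
Units = (FC + target) / CM = (R$229,200 + R$254,000) / R$3.35 = 144,238.81, so 144,239 nozzles.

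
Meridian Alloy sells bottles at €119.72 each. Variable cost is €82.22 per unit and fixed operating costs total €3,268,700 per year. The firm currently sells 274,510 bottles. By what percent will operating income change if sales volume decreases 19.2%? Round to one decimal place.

-28.1%

Total contribution margin = 274,510 × €37.50 = €10,294,125.00.
Subtracting fixed costs: EBIT = €10,294,125.00 − €3,268,700 = €7,025,425.00.
So DOL = total CM / EBIT = €10,294,125.00 / €7,025,425.00 = 1.4653.
Operating income changes by 1.4653 × -19.2% = -28.1%.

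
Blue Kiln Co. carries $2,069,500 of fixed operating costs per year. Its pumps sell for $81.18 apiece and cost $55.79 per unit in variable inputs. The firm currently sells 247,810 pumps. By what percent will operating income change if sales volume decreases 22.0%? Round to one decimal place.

-32.8%

Total contribution margin = 247,810 × $25.39 = $6,291,895.90.
Operating income = contribution − fixed costs = $6,291,895.90 − $2,069,500 = $4,222,395.90.
DOL = contribution ÷ EBIT = $6,291,895.90 ÷ $4,222,395.90 = 1.4901.
So EBIT moves 1.4901 × (-22.0%) = -32.8%.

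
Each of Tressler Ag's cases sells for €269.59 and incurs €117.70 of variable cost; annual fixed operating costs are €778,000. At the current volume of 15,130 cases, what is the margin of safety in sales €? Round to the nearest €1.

€2,698,022

Each unit contributes €269.59 − €117.70 = €151.89. Break-even units = €778,000 ÷ €151.89 = 5,122.13; break-even revenue = 5,122.13 × €269.59 = €1,380,874.45.
Actual sales revenue = 15,130 × €269.59 = €4,078,896.70.
Margin of safety = €4,078,896.70 − €1,380,874.45 = €2,698,022.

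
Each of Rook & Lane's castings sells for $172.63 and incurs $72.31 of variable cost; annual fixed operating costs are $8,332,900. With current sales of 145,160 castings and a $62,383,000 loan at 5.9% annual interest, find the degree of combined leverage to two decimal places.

5.71

Total contribution margin = 145,160 × $100.32 = $14,562,451.20.
EBIT = $14,562,451.20 − $8,332,900 = $6,229,551.20. Interest = $3,680,597.00, so EBIT − I = $2,548,954.20.
DCL = contribution ÷ (EBIT − I) = $14,562,451.20 ÷ $2,548,954.20 = 5.7131.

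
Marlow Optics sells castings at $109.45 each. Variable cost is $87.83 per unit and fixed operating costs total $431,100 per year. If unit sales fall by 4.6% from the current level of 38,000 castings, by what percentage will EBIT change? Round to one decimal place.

Total contribution margin = 38,000 × $21.62 = $821,560.00.
EBIT = $821,560.00 − $431,100 = $390,460.00.
DOL = contribution ÷ EBIT = $821,560.00 ÷ $390,460.00 = 2.1041.
%ΔEBIT = DOL × %ΔSales = 2.1041 × -4.6% = -9.7%.

-9.7%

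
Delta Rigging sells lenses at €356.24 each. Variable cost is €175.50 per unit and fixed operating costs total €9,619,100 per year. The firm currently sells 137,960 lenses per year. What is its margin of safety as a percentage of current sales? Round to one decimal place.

61.4%

Unit CM = price − variable cost = €356.24 − €175.50 = €180.74. Break-even units = €9,619,100 ÷ €180.74 = 53,220.65; break-even revenue = 53,220.65 × €356.24 = €18,959,323.80.
Current sales = 137,960 × €356.24 = €49,146,870.40.
Margin of safety = (€49,146,870.40 − €18,959,323.80) ÷ €49,146,870.40 = 61.4%.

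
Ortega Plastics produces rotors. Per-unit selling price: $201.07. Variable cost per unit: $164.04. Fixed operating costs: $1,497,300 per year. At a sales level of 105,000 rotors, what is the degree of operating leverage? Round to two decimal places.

1.63

Total contribution margin = 105,000 × $37.03 = $3,888,150.00.
Subtracting fixed costs: EBIT = $3,888,150.00 − $1,497,300 = $2,390,850.00.
So DOL = total CM / EBIT = $3,888,150.00 / $2,390,850.00 = 1.6263.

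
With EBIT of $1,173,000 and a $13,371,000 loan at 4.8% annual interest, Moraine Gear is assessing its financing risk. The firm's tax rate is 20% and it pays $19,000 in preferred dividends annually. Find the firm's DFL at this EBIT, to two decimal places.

2.31

Interest = $641,808.00.
Preferred dividends grossed up pre-tax: $19,000 / (1 − 0.20) = $23,750.00.
DFL = EBIT ÷ [EBIT − I − D_p/(1−t)] = $1,173,000 ÷ [$1,173,000 − $641,808.00 − $23,750.00] = $1,173,000 ÷ $507,442.00 = 2.3116.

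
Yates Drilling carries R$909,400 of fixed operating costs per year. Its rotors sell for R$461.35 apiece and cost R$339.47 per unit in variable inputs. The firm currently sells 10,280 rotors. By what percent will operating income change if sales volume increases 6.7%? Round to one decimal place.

Total contribution margin = 10,280 × R$121.88 = R$1,252,926.40.
Subtracting fixed costs: EBIT = R$1,252,926.40 − R$909,400 = R$343,526.40.
Degree of operating leverage = R$1,252,926.40 / R$343,526.40 = 3.6472.
%ΔEBIT = DOL × %ΔSales = 3.6472 × +6.7% = +24.4%.

+24.4%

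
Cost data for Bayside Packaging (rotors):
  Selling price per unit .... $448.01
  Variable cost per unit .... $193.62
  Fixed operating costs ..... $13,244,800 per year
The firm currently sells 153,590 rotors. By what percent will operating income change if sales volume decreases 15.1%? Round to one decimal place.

-22.8%

At 153,590 units, contribution = 153,590 × $254.39 = $39,071,760.10.
Operating income = contribution − fixed costs = $39,071,760.10 − $13,244,800 = $25,826,960.10.
Degree of operating leverage = $39,071,760.10 / $25,826,960.10 = 1.5128.
Operating income changes by 1.5128 × -15.1% = -22.8%.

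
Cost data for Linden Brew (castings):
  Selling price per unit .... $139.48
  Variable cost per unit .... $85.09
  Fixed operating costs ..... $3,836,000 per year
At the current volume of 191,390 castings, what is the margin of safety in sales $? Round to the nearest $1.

Contribution margin per unit = $139.48 − $85.09 = $54.39. Break-even units = $3,836,000 ÷ $54.39 = 70,527.67; break-even revenue = 70,527.67 × $139.48 = $9,837,199.49.
Actual sales revenue = 191,390 × $139.48 = $26,695,077.20.
Margin of safety = $26,695,077.20 − $9,837,199.49 = $16,857,878.

$16,857,878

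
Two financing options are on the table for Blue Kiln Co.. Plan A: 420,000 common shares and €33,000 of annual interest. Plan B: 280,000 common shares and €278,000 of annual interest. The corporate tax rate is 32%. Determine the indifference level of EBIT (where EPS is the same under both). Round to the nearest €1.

€768,000

Set EPS_A = EPS_B: (EBIT − €33,000)(1 − 0.32) ÷ 420,000 = (EBIT − €278,000)(1 − 0.32) ÷ 280,000.
Cancelling (1 − t) and cross-multiplying: 280,000·(EBIT − 33,000) = 420,000·(EBIT − 278,000).
Solving, EBIT = (278,000·420,000 − 33,000·280,000) / (420,000 − 280,000) = 107,520,000,000 / 140,000 = 768,000.00.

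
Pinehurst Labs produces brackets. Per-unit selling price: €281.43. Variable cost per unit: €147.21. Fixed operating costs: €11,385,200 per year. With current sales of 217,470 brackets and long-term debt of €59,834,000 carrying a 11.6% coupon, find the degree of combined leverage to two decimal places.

2.69

Total contribution margin = 217,470 × €134.22 = €29,188,823.40.
EBIT = €29,188,823.40 − €11,385,200 = €17,803,623.40. Interest = €6,940,744.00, so EBIT − I = €10,862,879.40.
Degree of total leverage = total CM / (EBIT − interest) = €29,188,823.40 / €10,862,879.40 = 2.6870.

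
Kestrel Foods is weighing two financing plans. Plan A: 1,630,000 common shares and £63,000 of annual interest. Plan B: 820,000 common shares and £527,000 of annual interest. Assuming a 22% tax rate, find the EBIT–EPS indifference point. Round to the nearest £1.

£996,728

Set EPS_A = EPS_B: (EBIT − £63,000)(1 − 0.22) ÷ 1,630,000 = (EBIT − £527,000)(1 − 0.22) ÷ 820,000.
The (1 − t) factor cancels: (EBIT − 63,000) × 820,000 = (EBIT − 527,000) × 1,630,000.
EBIT × (1,630,000 − 820,000) = 527,000 × 1,630,000 − 63,000 × 820,000 = 807,350,000,000, so EBIT = 807,350,000,000 ÷ 810,000 = 996,728.40.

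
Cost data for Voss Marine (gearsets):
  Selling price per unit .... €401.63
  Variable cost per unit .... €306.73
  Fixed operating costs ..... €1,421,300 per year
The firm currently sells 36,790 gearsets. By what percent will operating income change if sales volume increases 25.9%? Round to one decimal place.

+43.7%

Total contribution margin = 36,790 × €94.90 = €3,491,371.00.
Subtracting fixed costs: EBIT = €3,491,371.00 − €1,421,300 = €2,070,071.00.
Degree of operating leverage = €3,491,371.00 / €2,070,071.00 = 1.6866.
Operating income changes by 1.6866 × +25.9% = +43.7%.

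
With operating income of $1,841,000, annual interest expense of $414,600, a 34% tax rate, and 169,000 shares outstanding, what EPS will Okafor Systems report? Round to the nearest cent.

Interest = $414,600.00, so EBT = $1,841,000 − $414,600.00 = $1,426,400.00.
After tax at 34%: net income = $1,426,400.00 × 0.66 = $941,424.00.
EPS = $941,424.00 ÷ 169,000 = $5.57.

$5.57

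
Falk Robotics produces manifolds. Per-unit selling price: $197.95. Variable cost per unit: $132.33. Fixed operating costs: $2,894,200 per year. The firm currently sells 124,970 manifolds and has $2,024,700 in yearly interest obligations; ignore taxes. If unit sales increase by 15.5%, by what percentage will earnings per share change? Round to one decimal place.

Contribution at this volume is 124,970 × $65.62 = $8,200,531.40.
EBIT = $8,200,531.40 − $2,894,200 = $5,306,331.40.
After interest of $2,024,700.00, pre-tax earnings = $3,281,631.40.
Degree of combined leverage = contribution ÷ (EBIT − I) = $8,200,531.40 ÷ $3,281,631.40 = 2.4989.
%ΔEPS = DCL × %ΔSales = 2.4989 × +15.5% = +38.7%.

+38.7%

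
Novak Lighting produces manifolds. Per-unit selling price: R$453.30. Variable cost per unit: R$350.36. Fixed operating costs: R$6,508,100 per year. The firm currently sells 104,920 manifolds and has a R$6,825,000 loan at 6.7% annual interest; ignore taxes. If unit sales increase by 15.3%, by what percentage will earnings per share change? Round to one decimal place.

+43.1%

Contribution at this volume is 104,920 × R$102.94 = R$10,800,464.80.
Operating income = contribution − fixed costs = R$10,800,464.80 − R$6,508,100 = R$4,292,364.80.
Interest = R$457,275.00, so EBIT − I = R$3,835,089.80.
Degree of combined leverage = contribution ÷ (EBIT − I) = R$10,800,464.80 ÷ R$3,835,089.80 = 2.8162.
%ΔEPS = DCL × %ΔSales = 2.8162 × +15.3% = +43.1%.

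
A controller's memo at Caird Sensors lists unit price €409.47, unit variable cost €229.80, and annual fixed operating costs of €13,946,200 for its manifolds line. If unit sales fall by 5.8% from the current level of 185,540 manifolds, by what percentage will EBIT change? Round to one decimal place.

Contribution at this volume is 185,540 × €179.67 = €33,335,971.80.
Operating income = contribution − fixed costs = €33,335,971.80 − €13,946,200 = €19,389,771.80.
So DOL = total CM / EBIT = €33,335,971.80 / €19,389,771.80 = 1.7193.
%ΔEBIT = DOL × %ΔSales = 1.7193 × -5.8% = -10.0%.

-10.0%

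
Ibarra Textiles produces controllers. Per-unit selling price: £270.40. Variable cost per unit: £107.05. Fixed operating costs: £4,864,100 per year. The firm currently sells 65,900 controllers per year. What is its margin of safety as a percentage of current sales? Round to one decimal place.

Unit CM = price − variable cost = £270.40 − £107.05 = £163.35. Break-even units = £4,864,100 ÷ £163.35 = 29,777.17; break-even revenue = 29,777.17 × £270.40 = £8,051,745.58.
Current sales = 65,900 × £270.40 = £17,819,360.00.
Margin of safety = (£17,819,360.00 − £8,051,745.58) ÷ £17,819,360.00 = 54.8%.

54.8%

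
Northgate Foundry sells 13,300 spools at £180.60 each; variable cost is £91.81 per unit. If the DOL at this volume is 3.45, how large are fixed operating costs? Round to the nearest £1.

At 13,300 units, contribution = 13,300 × £88.79 = £1,180,907.00.
Since DOL = CM ÷ EBIT, EBIT = £1,180,907.00 ÷ 3.45 = £342,291.88.
Fixed costs = CM − EBIT = £1,180,907.00 − £342,291.88 = £838,615.

£838,615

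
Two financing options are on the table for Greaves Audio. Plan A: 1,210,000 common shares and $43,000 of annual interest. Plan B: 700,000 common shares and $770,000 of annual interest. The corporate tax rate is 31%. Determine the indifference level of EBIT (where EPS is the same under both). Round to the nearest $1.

Set EPS_A = EPS_B: (EBIT − $43,000)(1 − 0.31) ÷ 1,210,000 = (EBIT − $770,000)(1 − 0.31) ÷ 700,000.
The (1 − t) factor cancels: (EBIT − 43,000) × 700,000 = (EBIT − 770,000) × 1,210,000.
Solving, EBIT = (770,000·1,210,000 − 43,000·700,000) / (1,210,000 − 700,000) = 901,600,000,000 / 510,000 = 1,767,843.14.

$1,767,843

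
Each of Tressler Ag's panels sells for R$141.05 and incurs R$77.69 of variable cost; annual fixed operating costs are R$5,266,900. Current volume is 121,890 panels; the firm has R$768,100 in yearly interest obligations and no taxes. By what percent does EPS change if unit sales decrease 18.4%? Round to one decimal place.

At 121,890 units, contribution = 121,890 × R$63.36 = R$7,722,950.40.
Operating income = contribution − fixed costs = R$7,722,950.40 − R$5,266,900 = R$2,456,050.40.
Interest = R$768,100.00, so EBIT − I = R$1,687,950.40.
Degree of combined leverage = contribution ÷ (EBIT − I) = R$7,722,950.40 ÷ R$1,687,950.40 = 4.5753.
%ΔEPS = DCL × %ΔSales = 4.5753 × -18.4% = -84.2%.

-84.2%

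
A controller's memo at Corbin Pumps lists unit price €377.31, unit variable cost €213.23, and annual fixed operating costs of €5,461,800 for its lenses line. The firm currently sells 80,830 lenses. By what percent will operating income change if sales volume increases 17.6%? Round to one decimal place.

+29.9%

At 80,830 units, contribution = 80,830 × €164.08 = €13,262,586.40.
Subtracting fixed costs: EBIT = €13,262,586.40 − €5,461,800 = €7,800,786.40.
Degree of operating leverage = €13,262,586.40 / €7,800,786.40 = 1.7002.
Operating income changes by 1.7002 × +17.6% = +29.9%.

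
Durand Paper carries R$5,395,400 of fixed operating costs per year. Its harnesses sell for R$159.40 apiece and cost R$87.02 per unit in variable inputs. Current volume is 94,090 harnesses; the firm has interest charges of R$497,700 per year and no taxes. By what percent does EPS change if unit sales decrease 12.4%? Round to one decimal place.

-92.1%

At 94,090 units, contribution = 94,090 × R$72.38 = R$6,810,234.20.
Subtracting fixed costs: EBIT = R$6,810,234.20 − R$5,395,400 = R$1,414,834.20.
Interest = R$497,700.00, so EBIT − I = R$917,134.20.
Degree of combined leverage = contribution ÷ (EBIT − I) = R$6,810,234.20 ÷ R$917,134.20 = 7.4256.
%ΔEPS = DCL × %ΔSales = 7.4256 × -12.4% = -92.1%.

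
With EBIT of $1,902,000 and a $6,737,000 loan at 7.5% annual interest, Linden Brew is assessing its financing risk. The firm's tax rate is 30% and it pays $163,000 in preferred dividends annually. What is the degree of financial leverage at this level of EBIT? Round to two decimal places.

Annual interest charges come to $505,275.00.
Preferred dividends grossed up pre-tax: $163,000 / (1 − 0.30) = $232,857.14.
DFL = EBIT ÷ [EBIT − I − D_p/(1−t)] = $1,902,000 ÷ [$1,902,000 − $505,275.00 − $232,857.14] = $1,902,000 ÷ $1,163,867.86 = 1.6342.

1.63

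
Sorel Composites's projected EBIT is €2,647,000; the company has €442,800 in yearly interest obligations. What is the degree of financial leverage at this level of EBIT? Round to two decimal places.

Annual interest charges come to €442,800.00.
Degree of financial leverage = EBIT / (EBIT − interest) = €2,647,000 / €2,204,200.00 = 1.2009.

1.20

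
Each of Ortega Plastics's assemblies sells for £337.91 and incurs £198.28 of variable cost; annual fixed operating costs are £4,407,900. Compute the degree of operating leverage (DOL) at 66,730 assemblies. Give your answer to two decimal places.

1.90

Contribution at this volume is 66,730 × £139.63 = £9,317,509.90.
Operating income = contribution − fixed costs = £9,317,509.90 − £4,407,900 = £4,909,609.90.
DOL = contribution ÷ EBIT = £9,317,509.90 ÷ £4,909,609.90 = 1.8978.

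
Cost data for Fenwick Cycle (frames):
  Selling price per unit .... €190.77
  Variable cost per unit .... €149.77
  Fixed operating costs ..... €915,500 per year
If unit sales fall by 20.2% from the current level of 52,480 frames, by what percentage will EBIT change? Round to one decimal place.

-35.2%

At 52,480 units, contribution = 52,480 × €41.00 = €2,151,680.00.
Operating income = contribution − fixed costs = €2,151,680.00 − €915,500 = €1,236,180.00.
Degree of operating leverage = €2,151,680.00 / €1,236,180.00 = 1.7406.
%ΔEBIT = DOL × %ΔSales = 1.7406 × -20.2% = -35.2%.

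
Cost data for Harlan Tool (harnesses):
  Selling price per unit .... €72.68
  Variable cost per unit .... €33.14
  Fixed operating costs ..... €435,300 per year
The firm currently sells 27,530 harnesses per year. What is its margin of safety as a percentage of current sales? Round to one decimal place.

60.0%

Unit CM = price − variable cost = €72.68 − €33.14 = €39.54. Break-even units = €435,300 ÷ €39.54 = 11,009.10; break-even revenue = 11,009.10 × €72.68 = €800,141.73.
Current sales = 27,530 × €72.68 = €2,000,880.40.
Margin of safety = (€2,000,880.40 − €800,141.73) ÷ €2,000,880.40 = 60.0%.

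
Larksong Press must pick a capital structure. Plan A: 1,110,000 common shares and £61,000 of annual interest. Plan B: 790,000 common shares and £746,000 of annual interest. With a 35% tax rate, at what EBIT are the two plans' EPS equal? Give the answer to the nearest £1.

At indifference, (EBIT − 61,000)(1 − t)/1,110,000 = (EBIT − 746,000)(1 − t)/790,000.
Cancelling (1 − t) and cross-multiplying: 790,000·(EBIT − 61,000) = 1,110,000·(EBIT − 746,000).
EBIT × (1,110,000 − 790,000) = 746,000 × 1,110,000 − 61,000 × 790,000 = 779,870,000,000, so EBIT = 779,870,000,000 ÷ 320,000 = 2,437,093.75.

£2,437,094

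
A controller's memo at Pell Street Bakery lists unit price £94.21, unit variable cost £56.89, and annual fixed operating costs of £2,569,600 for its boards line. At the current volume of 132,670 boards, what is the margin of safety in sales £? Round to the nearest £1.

£6,012,184

Contribution margin per unit = £94.21 − £56.89 = £37.32. Break-even units = £2,569,600 ÷ £37.32 = 68,853.16; break-even revenue = 68,853.16 × £94.21 = £6,486,656.38.
Current sales = 132,670 × £94.21 = £12,498,840.70.
Margin of safety = £12,498,840.70 − £6,486,656.38 = £6,012,184.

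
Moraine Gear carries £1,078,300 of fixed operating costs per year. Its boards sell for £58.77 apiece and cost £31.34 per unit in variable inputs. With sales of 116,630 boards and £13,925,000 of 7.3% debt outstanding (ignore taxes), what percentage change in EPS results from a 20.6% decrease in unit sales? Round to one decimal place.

Total contribution margin = 116,630 × £27.43 = £3,199,160.90.
Operating income = contribution − fixed costs = £3,199,160.90 − £1,078,300 = £2,120,860.90.
After interest of £1,016,525.00, pre-tax earnings = £1,104,335.90.
Degree of combined leverage = contribution ÷ (EBIT − I) = £3,199,160.90 ÷ £1,104,335.90 = 2.8969.
EPS therefore changes by 2.8969 × (-20.6%) = -59.7%.

-59.7%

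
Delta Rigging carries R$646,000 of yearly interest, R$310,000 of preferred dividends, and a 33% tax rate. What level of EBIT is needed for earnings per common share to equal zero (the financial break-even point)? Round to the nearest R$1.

R$1,108,687

Preferred dividends are paid after tax, so their pre-tax equivalent is R$310,000 ÷ (1 − 0.33) = R$462,686.57.
Financial break-even EBIT = interest + D_p ÷ (1 − t) = R$646,000 + R$462,686.57 = R$1,108,686.57.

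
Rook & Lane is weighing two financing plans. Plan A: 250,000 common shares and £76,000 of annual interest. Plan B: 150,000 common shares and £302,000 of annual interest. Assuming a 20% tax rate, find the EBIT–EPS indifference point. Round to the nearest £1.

At indifference, (EBIT − 76,000)(1 − t)/250,000 = (EBIT − 302,000)(1 − t)/150,000.
The (1 − t) factor cancels: (EBIT − 76,000) × 150,000 = (EBIT − 302,000) × 250,000.
Solving, EBIT = (302,000·250,000 − 76,000·150,000) / (250,000 − 150,000) = 64,100,000,000 / 100,000 = 641,000.00.

£641,000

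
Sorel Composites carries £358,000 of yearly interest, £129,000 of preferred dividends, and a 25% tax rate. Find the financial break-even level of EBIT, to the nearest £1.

£530,000

Grossing the preferred dividend up to pre-tax terms: £129,000 / (1 − 0.25) = £172,000.00.
EPS = 0 when EBIT covers interest plus the pre-tax preferred burden: £358,000 + £172,000.00 = £530,000.00.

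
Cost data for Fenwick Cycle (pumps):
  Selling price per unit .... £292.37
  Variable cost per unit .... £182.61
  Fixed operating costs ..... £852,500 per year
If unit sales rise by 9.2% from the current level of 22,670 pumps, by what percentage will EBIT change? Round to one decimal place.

+14.0%

At 22,670 units, contribution = 22,670 × £109.76 = £2,488,259.20.
Subtracting fixed costs: EBIT = £2,488,259.20 − £852,500 = £1,635,759.20.
So DOL = total CM / EBIT = £2,488,259.20 / £1,635,759.20 = 1.5212.
So EBIT moves 1.5212 × (+9.2%) = +14.0%.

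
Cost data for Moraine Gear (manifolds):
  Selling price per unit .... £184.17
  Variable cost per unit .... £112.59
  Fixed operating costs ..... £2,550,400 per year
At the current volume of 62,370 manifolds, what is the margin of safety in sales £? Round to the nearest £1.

Contribution margin per unit = £184.17 − £112.59 = £71.58. Break-even units = £2,550,400 ÷ £71.58 = 35,630.06; break-even revenue = 35,630.06 × £184.17 = £6,561,988.94.
Actual sales revenue = 62,370 × £184.17 = £11,486,682.90.
Margin of safety = £11,486,682.90 − £6,561,988.94 = £4,924,694.

£4,924,694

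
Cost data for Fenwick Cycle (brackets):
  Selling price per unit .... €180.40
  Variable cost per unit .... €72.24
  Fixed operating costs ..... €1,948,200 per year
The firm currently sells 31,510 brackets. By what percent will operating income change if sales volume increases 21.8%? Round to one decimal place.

Total contribution margin = 31,510 × €108.16 = €3,408,121.60.
Operating income = contribution − fixed costs = €3,408,121.60 − €1,948,200 = €1,459,921.60.
DOL = contribution ÷ EBIT = €3,408,121.60 ÷ €1,459,921.60 = 2.3345.
%ΔEBIT = DOL × %ΔSales = 2.3345 × +21.8% = +50.9%.

+50.9%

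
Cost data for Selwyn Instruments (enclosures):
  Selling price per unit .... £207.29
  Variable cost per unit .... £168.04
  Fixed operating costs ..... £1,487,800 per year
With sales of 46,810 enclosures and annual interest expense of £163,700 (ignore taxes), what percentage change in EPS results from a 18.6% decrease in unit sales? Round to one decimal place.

-183.9%

At 46,810 units, contribution = 46,810 × £39.25 = £1,837,292.50.
Subtracting fixed costs: EBIT = £1,837,292.50 − £1,487,800 = £349,492.50.
After interest of £163,700.00, pre-tax earnings = £185,792.50.
Degree of combined leverage = contribution ÷ (EBIT − I) = £1,837,292.50 ÷ £185,792.50 = 9.8889.
EPS therefore changes by 9.8889 × (-18.6%) = -183.9%.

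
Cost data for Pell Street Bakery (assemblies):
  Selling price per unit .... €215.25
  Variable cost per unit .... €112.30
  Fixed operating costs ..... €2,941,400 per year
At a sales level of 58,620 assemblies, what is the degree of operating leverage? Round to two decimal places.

1.95

At 58,620 units, contribution = 58,620 × €102.95 = €6,034,929.00.
Operating income = contribution − fixed costs = €6,034,929.00 − €2,941,400 = €3,093,529.00.
Degree of operating leverage = €6,034,929.00 / €3,093,529.00 = 1.9508.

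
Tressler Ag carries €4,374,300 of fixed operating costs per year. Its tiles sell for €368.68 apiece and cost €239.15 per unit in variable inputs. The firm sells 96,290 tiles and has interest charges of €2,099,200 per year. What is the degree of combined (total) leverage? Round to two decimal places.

Total contribution margin = 96,290 × €129.53 = €12,472,443.70.
Operating income = contribution − fixed costs = €12,472,443.70 − €4,374,300 = €8,098,143.70. Interest = €2,099,200.00, so EBIT − I = €5,998,943.70.
Degree of total leverage = total CM / (EBIT − interest) = €12,472,443.70 / €5,998,943.70 = 2.0791.

2.08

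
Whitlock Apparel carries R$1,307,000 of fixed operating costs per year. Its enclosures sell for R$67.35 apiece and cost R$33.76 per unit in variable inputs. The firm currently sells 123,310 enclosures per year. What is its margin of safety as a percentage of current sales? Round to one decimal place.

68.4%

Contribution margin per unit = R$67.35 − R$33.76 = R$33.59. Break-even units = R$1,307,000 ÷ R$33.59 = 38,910.39; break-even revenue = 38,910.39 × R$67.35 = R$2,620,614.77.
Actual sales revenue = 123,310 × R$67.35 = R$8,304,928.50.
Margin of safety = (R$8,304,928.50 − R$2,620,614.77) ÷ R$8,304,928.50 = 68.4%.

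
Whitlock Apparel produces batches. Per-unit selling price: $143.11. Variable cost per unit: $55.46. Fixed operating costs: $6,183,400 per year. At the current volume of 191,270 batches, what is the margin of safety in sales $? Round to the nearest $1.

Contribution margin per unit = $143.11 − $55.46 = $87.65. Break-even units = $6,183,400 ÷ $87.65 = 70,546.49; break-even revenue = 70,546.49 × $143.11 = $10,095,908.43.
Current sales = 191,270 × $143.11 = $27,372,649.70.
Margin of safety = $27,372,649.70 − $10,095,908.43 = $17,276,741.

$17,276,741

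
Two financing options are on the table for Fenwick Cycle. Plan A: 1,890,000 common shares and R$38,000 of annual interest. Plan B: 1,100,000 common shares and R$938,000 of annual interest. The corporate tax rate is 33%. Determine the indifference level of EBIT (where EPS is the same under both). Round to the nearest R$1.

At indifference, (EBIT − 38,000)(1 − t)/1,890,000 = (EBIT − 938,000)(1 − t)/1,100,000.
Cancelling (1 − t) and cross-multiplying: 1,100,000·(EBIT − 38,000) = 1,890,000·(EBIT − 938,000).
Solving, EBIT = (938,000·1,890,000 − 38,000·1,100,000) / (1,890,000 − 1,100,000) = 1,731,020,000,000 / 790,000 = 2,191,164.56.

R$2,191,165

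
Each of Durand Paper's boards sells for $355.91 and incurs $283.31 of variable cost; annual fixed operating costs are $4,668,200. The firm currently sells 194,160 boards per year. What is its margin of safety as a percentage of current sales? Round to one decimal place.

66.9%

Unit CM = price − variable cost = $355.91 − $283.31 = $72.60. Break-even units = $4,668,200 ÷ $72.60 = 64,300.28; break-even revenue = 64,300.28 × $355.91 = $22,885,111.05.
Current sales = 194,160 × $355.91 = $69,103,485.60.
Margin of safety = ($69,103,485.60 − $22,885,111.05) ÷ $69,103,485.60 = 66.9%.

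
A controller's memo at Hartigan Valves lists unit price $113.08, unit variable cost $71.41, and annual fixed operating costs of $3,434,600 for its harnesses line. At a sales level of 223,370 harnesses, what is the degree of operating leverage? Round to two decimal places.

Contribution at this volume is 223,370 × $41.67 = $9,307,827.90.
Subtracting fixed costs: EBIT = $9,307,827.90 − $3,434,600 = $5,873,227.90.
Degree of operating leverage = $9,307,827.90 / $5,873,227.90 = 1.5848.

1.58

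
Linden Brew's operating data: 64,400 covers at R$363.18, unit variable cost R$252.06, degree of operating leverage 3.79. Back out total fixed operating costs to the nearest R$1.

R$5,267,968

Contribution at this volume is 64,400 × R$111.12 = R$7,156,128.00.
DOL = contribution / EBIT, so EBIT = R$7,156,128.00 / 3.79 = R$1,888,160.42.
And FC = contribution − EBIT = R$7,156,128.00 − R$1,888,160.42 = R$5,267,968.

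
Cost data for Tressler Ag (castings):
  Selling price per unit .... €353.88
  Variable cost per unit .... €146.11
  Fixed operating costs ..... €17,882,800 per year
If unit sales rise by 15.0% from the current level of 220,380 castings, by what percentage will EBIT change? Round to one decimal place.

At 220,380 units, contribution = 220,380 × €207.77 = €45,788,352.60.
EBIT = €45,788,352.60 − €17,882,800 = €27,905,552.60.
So DOL = total CM / EBIT = €45,788,352.60 / €27,905,552.60 = 1.6408.
Operating income changes by 1.6408 × +15.0% = +24.6%.

+24.6%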